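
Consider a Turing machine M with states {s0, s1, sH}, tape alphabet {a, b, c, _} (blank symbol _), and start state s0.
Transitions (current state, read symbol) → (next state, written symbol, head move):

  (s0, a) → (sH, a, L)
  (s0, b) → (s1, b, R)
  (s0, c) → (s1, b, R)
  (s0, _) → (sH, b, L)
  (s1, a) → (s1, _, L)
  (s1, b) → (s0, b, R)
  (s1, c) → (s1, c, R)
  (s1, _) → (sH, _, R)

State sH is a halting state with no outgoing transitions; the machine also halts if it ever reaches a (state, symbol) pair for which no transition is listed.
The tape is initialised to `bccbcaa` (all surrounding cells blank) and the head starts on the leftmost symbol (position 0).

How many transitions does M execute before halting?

state=s0 head=0 tape=[b]ccbcaa   (s0,b)→(s1,b,R)
state=s1 head=1 tape=b[c]cbcaa   (s1,c)→(s1,c,R)
state=s1 head=2 tape=bc[c]bcaa   (s1,c)→(s1,c,R)
state=s1 head=3 tape=bcc[b]caa   (s1,b)→(s0,b,R)
state=s0 head=4 tape=bccb[c]aa   (s0,c)→(s1,b,R)
state=s1 head=5 tape=bccbb[a]a   (s1,a)→(s1,_,L)
state=s1 head=4 tape=bccb[b]_a   (s1,b)→(s0,b,R)
state=s0 head=5 tape=bccbb[_]a   (s0,_)→(sH,b,L)
state=sH head=4 tape=bccb[b]ba
M halts after 8 transitions.

8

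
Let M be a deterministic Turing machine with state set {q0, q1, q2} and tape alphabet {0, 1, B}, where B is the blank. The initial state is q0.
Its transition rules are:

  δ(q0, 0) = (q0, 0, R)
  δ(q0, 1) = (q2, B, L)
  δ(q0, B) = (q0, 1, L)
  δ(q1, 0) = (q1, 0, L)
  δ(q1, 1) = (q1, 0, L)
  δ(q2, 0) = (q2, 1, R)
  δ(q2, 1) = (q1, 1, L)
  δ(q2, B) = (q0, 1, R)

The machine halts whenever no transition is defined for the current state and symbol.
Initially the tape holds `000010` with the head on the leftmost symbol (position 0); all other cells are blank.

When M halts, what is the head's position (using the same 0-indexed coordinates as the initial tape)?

-1

state=q0 head=0 tape=B[0]00010BB   (q0,0)→(q0,0,R)
state=q0 head=1 tape=B0[0]0010BB   (q0,0)→(q0,0,R)
state=q0 head=2 tape=B00[0]010BB   (q0,0)→(q0,0,R)
state=q0 head=3 tape=B000[0]10BB   (q0,0)→(q0,0,R)
state=q0 head=4 tape=B0000[1]0BB   (q0,1)→(q2,B,L)
state=q2 head=3 tape=B000[0]B0BB   (q2,0)→(q2,1,R)
state=q2 head=4 tape=B0001[B]0BB   (q2,B)→(q0,1,R)
state=q0 head=5 tape=B00011[0]BB   (q0,0)→(q0,0,R)
state=q0 head=6 tape=B000110[B]B   (q0,B)→(q0,1,L)
state=q0 head=5 tape=B00011[0]1B   (q0,0)→(q0,0,R)
state=q0 head=6 tape=B000110[1]B   (q0,1)→(q2,B,L)
state=q2 head=5 tape=B00011[0]BB   (q2,0)→(q2,1,R)
state=q2 head=6 tape=B000111[B]B   (q2,B)→(q0,1,R)
state=q0 head=7 tape=B0001111[B]   (q0,B)→(q0,1,L)
state=q0 head=6 tape=B000111[1]1   (q0,1)→(q2,B,L)
state=q2 head=5 tape=B00011[1]B1   (q2,1)→(q1,1,L)
state=q1 head=4 tape=B0001[1]1B1   (q1,1)→(q1,0,L)
state=q1 head=3 tape=B000[1]01B1   (q1,1)→(q1,0,L)
state=q1 head=2 tape=B00[0]001B1   (q1,0)→(q1,0,L)
state=q1 head=1 tape=B0[0]0001B1   (q1,0)→(q1,0,L)
state=q1 head=0 tape=B[0]00001B1   (q1,0)→(q1,0,L)
state=q1 head=-1 tape=[B]000001B1
At halt the head is at cell -1.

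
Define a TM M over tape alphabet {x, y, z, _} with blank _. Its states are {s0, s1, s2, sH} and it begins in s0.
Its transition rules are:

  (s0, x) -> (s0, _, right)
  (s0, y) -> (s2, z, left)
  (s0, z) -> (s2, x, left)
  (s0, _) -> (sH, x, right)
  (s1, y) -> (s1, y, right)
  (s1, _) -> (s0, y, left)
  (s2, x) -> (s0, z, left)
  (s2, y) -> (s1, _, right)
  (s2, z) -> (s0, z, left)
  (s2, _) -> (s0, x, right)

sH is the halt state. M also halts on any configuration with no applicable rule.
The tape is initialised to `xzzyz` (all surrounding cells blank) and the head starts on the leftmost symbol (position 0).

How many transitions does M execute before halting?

state=s0 head=0 tape=[x]zzyz__   (s0,x)→(s0,_,right)
state=s0 head=1 tape=_[z]zyz__   (s0,z)→(s2,x,left)
state=s2 head=0 tape=[_]xzyz__   (s2,_)→(s0,x,right)
state=s0 head=1 tape=x[x]zyz__   (s0,x)→(s0,_,right)
state=s0 head=2 tape=x_[z]yz__   (s0,z)→(s2,x,left)
state=s2 head=1 tape=x[_]xyz__   (s2,_)→(s0,x,right)
state=s0 head=2 tape=xx[x]yz__   (s0,x)→(s0,_,right)
state=s0 head=3 tape=xx_[y]z__   (s0,y)→(s2,z,left)
state=s2 head=2 tape=xx[_]zz__   (s2,_)→(s0,x,right)
state=s0 head=3 tape=xxx[z]z__   (s0,z)→(s2,x,left)
state=s2 head=2 tape=xx[x]xz__   (s2,x)→(s0,z,left)
state=s0 head=1 tape=x[x]zxz__   (s0,x)→(s0,_,right)
state=s0 head=2 tape=x_[z]xz__   (s0,z)→(s2,x,left)
state=s2 head=1 tape=x[_]xxz__   (s2,_)→(s0,x,right)
state=s0 head=2 tape=xx[x]xz__   (s0,x)→(s0,_,right)
state=s0 head=3 tape=xx_[x]z__   (s0,x)→(s0,_,right)
state=s0 head=4 tape=xx__[z]__   (s0,z)→(s2,x,left)
state=s2 head=3 tape=xx_[_]x__   (s2,_)→(s0,x,right)
state=s0 head=4 tape=xx_x[x]__   (s0,x)→(s0,_,right)
state=s0 head=5 tape=xx_x_[_]_   (s0,_)→(sH,x,right)
state=sH head=6 tape=xx_x_x[_]
M halts after 20 transitions.

20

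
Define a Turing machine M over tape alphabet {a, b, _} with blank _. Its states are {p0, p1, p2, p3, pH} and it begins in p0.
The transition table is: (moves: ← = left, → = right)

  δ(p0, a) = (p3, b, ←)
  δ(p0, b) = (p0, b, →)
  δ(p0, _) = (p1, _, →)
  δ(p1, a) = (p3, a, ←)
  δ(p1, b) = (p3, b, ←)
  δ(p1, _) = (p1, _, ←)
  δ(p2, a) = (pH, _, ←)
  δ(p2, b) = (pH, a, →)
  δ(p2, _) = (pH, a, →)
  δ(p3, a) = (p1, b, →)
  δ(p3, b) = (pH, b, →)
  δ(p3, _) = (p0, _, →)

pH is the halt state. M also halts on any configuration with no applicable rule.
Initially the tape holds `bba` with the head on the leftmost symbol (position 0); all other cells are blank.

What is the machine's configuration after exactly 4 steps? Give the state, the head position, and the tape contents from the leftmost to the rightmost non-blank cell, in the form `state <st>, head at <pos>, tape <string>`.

state pH, head at 2, tape bbb

state=p0 head=0 tape=[b]ba   (p0,b)→(p0,b,→)
state=p0 head=1 tape=b[b]a   (p0,b)→(p0,b,→)
state=p0 head=2 tape=bb[a]   (p0,a)→(p3,b,←)
state=p3 head=1 tape=b[b]b   (p3,b)→(pH,b,→)
state=pH head=2 tape=bb[b]
After 4 steps: state pH, head at 2, tape bbb.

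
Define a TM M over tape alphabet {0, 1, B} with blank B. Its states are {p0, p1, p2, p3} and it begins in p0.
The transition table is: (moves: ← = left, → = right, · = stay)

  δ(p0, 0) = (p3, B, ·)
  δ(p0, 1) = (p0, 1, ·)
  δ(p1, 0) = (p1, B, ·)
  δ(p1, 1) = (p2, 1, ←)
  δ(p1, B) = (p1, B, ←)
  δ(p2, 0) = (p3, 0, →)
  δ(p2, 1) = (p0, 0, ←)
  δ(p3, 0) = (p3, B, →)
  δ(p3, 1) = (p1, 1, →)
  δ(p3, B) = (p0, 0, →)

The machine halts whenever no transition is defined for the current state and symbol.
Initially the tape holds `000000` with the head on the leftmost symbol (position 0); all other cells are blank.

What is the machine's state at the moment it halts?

p0 | [0]00000B   read 0 → write B, move ·, go to p3
p3 | [B]00000B   read B → write 0, move →, go to p0
p0 | 0[0]0000B   read 0 → write B, move ·, go to p3
p3 | 0[B]0000B   read B → write 0, move →, go to p0
p0 | 00[0]000B   read 0 → write B, move ·, go to p3
p3 | 00[B]000B   read B → write 0, move →, go to p0
p0 | 000[0]00B   read 0 → write B, move ·, go to p3
p3 | 000[B]00B   read B → write 0, move →, go to p0
p0 | 0000[0]0B   read 0 → write B, move ·, go to p3
p3 | 0000[B]0B   read B → write 0, move →, go to p0
p0 | 00000[0]B   read 0 → write B, move ·, go to p3
p3 | 00000[B]B   read B → write 0, move →, go to p0
p0 | 000000[B]
No transition is defined for (p0, B); M halts in state p0.

p0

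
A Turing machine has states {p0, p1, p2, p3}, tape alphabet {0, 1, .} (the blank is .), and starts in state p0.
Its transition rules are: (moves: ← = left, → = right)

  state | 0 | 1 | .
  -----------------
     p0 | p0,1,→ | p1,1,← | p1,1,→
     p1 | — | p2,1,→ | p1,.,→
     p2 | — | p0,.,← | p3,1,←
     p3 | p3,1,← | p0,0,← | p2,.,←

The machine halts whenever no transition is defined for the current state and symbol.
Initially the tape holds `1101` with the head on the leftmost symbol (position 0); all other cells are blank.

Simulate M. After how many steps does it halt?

state=p0 head=0 tape=.[1]101   (p0,1)→(p1,1,←)
state=p1 head=-1 tape=[.]1101   (p1,.)→(p1,.,→)
state=p1 head=0 tape=.[1]101   (p1,1)→(p2,1,→)
state=p2 head=1 tape=.1[1]01   (p2,1)→(p0,.,←)
state=p0 head=0 tape=.[1].01   (p0,1)→(p1,1,←)
state=p1 head=-1 tape=[.]1.01   (p1,.)→(p1,.,→)
state=p1 head=0 tape=.[1].01   (p1,1)→(p2,1,→)
state=p2 head=1 tape=.1[.]01   (p2,.)→(p3,1,←)
state=p3 head=0 tape=.[1]101   (p3,1)→(p0,0,←)
state=p0 head=-1 tape=[.]0101   (p0,.)→(p1,1,→)
state=p1 head=0 tape=1[0]101
M halts after 10 transitions.

10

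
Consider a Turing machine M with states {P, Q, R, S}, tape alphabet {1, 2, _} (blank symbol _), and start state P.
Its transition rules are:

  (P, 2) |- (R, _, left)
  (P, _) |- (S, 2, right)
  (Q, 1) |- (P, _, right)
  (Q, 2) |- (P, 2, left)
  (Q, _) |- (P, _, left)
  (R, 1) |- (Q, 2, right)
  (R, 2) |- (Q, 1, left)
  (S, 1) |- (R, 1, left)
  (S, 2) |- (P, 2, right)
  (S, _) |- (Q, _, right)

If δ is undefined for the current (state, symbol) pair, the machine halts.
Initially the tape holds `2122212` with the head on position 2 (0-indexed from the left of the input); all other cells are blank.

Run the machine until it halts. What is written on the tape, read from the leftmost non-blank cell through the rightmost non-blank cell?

P | __21[2]2212   read 2 → write _, move left, go to R
R | __2[1]_2212   read 1 → write 2, move right, go to Q
Q | __22[_]2212   read _ → write _, move left, go to P
P | __2[2]_2212   read 2 → write _, move left, go to R
R | __[2]__2212   read 2 → write 1, move left, go to Q
Q | _[_]1__2212   read _ → write _, move left, go to P
P | [_]_1__2212   read _ → write 2, move right, go to S
S | 2[_]1__2212   read _ → write _, move right, go to Q
Q | 2_[1]__2212   read 1 → write _, move right, go to P
P | 2__[_]_2212   read _ → write 2, move right, go to S
S | 2__2[_]2212   read _ → write _, move right, go to Q
Q | 2__2_[2]212   read 2 → write 2, move left, go to P
P | 2__2[_]2212   read _ → write 2, move right, go to S
S | 2__22[2]212   read 2 → write 2, move right, go to P
P | 2__222[2]12   read 2 → write _, move left, go to R
R | 2__22[2]_12   read 2 → write 1, move left, go to Q
Q | 2__2[2]1_12   read 2 → write 2, move left, go to P
P | 2__[2]21_12   read 2 → write _, move left, go to R
R | 2_[_]_21_12
The non-blank tape span at halt is 2___21_12.

2___21_12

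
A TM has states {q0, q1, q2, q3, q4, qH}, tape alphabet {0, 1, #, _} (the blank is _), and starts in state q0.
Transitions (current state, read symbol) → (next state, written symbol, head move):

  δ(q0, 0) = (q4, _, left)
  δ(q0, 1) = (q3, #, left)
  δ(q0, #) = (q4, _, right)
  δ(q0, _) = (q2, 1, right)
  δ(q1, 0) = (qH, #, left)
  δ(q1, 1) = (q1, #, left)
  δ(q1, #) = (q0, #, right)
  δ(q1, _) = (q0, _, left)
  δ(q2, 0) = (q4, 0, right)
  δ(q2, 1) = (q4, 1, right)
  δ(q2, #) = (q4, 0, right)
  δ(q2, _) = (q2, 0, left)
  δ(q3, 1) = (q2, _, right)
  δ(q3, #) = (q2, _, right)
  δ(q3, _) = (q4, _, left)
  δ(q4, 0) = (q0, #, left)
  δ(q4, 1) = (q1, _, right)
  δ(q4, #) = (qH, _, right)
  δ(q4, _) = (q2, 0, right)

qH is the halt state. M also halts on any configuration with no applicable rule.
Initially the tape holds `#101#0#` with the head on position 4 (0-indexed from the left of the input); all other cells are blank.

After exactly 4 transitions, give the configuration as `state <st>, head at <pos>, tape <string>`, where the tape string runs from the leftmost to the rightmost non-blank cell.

q0 | #101[#]0#   read # → write _, move right, go to q4
q4 | #101_[0]#   read 0 → write #, move left, go to q0
q0 | #101[_]##   read _ → write 1, move right, go to q2
q2 | #1011[#]#   read # → write 0, move right, go to q4
q4 | #10110[#]
After 4 steps: state q4, head at 6, tape #10110#.

state q4, head at 6, tape #10110#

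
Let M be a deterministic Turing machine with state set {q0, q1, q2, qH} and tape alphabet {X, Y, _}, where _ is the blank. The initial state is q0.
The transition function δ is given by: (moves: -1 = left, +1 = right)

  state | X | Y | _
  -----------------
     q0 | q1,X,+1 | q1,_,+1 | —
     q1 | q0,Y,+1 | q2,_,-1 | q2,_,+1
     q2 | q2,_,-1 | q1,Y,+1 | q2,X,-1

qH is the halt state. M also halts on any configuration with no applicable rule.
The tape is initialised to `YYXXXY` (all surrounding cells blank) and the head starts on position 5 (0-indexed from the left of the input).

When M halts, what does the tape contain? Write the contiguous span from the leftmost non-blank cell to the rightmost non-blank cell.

q0 | YYXXX[Y]__   read Y → write _, move +1, go to q1
q1 | YYXXX_[_]_   read _ → write _, move +1, go to q2
q2 | YYXXX__[_]   read _ → write X, move -1, go to q2
q2 | YYXXX_[_]X   read _ → write X, move -1, go to q2
q2 | YYXXX[_]XX   read _ → write X, move -1, go to q2
q2 | YYXX[X]XXX   read X → write _, move -1, go to q2
q2 | YYX[X]_XXX   read X → write _, move -1, go to q2
q2 | YY[X]__XXX   read X → write _, move -1, go to q2
q2 | Y[Y]___XXX   read Y → write Y, move +1, go to q1
q1 | YY[_]__XXX   read _ → write _, move +1, go to q2
q2 | YY_[_]_XXX   read _ → write X, move -1, go to q2
q2 | YY[_]X_XXX   read _ → write X, move -1, go to q2
q2 | Y[Y]XX_XXX   read Y → write Y, move +1, go to q1
q1 | YY[X]X_XXX   read X → write Y, move +1, go to q0
q0 | YYY[X]_XXX   read X → write X, move +1, go to q1
q1 | YYYX[_]XXX   read _ → write _, move +1, go to q2
q2 | YYYX_[X]XX   read X → write _, move -1, go to q2
q2 | YYYX[_]_XX   read _ → write X, move -1, go to q2
q2 | YYY[X]X_XX   read X → write _, move -1, go to q2
q2 | YY[Y]_X_XX   read Y → write Y, move +1, go to q1
q1 | YYY[_]X_XX   read _ → write _, move +1, go to q2
q2 | YYY_[X]_XX   read X → write _, move -1, go to q2
q2 | YYY[_]__XX   read _ → write X, move -1, go to q2
q2 | YY[Y]X__XX   read Y → write Y, move +1, go to q1
q1 | YYY[X]__XX   read X → write Y, move +1, go to q0
q0 | YYYY[_]_XX
The non-blank tape span at halt is YYYY__XX.

YYYY__XX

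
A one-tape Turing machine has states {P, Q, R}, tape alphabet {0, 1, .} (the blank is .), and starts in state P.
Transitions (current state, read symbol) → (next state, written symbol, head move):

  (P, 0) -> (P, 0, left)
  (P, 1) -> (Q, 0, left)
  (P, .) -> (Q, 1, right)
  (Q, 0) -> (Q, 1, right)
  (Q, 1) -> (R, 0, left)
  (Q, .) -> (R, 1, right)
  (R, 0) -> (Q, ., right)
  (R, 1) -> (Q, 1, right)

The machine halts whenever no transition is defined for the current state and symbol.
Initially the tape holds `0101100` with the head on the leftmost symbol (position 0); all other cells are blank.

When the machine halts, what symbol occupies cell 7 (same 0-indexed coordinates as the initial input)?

1

P | .[0]101100..   read 0 → write 0, move left, go to P
P | [.]0101100..   read . → write 1, move right, go to Q
Q | 1[0]101100..   read 0 → write 1, move right, go to Q
Q | 11[1]01100..   read 1 → write 0, move left, go to R
R | 1[1]001100..   read 1 → write 1, move right, go to Q
Q | 11[0]01100..   read 0 → write 1, move right, go to Q
Q | 111[0]1100..   read 0 → write 1, move right, go to Q
Q | 1111[1]100..   read 1 → write 0, move left, go to R
R | 111[1]0100..   read 1 → write 1, move right, go to Q
Q | 1111[0]100..   read 0 → write 1, move right, go to Q
Q | 11111[1]00..   read 1 → write 0, move left, go to R
R | 1111[1]000..   read 1 → write 1, move right, go to Q
Q | 11111[0]00..   read 0 → write 1, move right, go to Q
Q | 111111[0]0..   read 0 → write 1, move right, go to Q
Q | 1111111[0]..   read 0 → write 1, move right, go to Q
Q | 11111111[.].   read . → write 1, move right, go to R
R | 111111111[.]
Cell 7 holds 1 when M halts.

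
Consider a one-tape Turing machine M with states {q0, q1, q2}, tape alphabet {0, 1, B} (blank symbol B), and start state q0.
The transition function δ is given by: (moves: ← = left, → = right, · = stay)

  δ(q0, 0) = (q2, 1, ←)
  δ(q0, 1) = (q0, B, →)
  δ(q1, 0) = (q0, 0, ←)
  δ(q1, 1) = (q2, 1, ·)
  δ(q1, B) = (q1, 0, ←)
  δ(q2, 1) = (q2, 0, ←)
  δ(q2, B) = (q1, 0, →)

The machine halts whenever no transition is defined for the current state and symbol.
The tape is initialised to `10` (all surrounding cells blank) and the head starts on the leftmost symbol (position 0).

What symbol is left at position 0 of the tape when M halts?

0

state=q0 head=0 tape=[1]0   (q0,1)→(q0,B,→)
state=q0 head=1 tape=B[0]   (q0,0)→(q2,1,←)
state=q2 head=0 tape=[B]1   (q2,B)→(q1,0,→)
state=q1 head=1 tape=0[1]   (q1,1)→(q2,1,·)
state=q2 head=1 tape=0[1]   (q2,1)→(q2,0,←)
state=q2 head=0 tape=[0]0
Cell 0 holds 0 when M halts.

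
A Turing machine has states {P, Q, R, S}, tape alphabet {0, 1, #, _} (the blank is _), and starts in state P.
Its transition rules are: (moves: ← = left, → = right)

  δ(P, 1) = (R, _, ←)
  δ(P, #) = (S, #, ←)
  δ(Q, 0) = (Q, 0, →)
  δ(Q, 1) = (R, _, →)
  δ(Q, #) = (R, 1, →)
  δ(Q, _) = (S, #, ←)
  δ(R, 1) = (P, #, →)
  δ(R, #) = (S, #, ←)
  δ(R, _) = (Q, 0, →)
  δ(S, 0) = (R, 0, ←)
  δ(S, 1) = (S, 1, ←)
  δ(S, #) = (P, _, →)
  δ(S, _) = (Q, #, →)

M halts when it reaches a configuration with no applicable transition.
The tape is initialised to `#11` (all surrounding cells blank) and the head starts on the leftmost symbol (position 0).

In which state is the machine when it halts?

P | __[#]11   read # → write #, move ←, go to S
S | _[_]#11   read _ → write #, move →, go to Q
Q | _#[#]11   read # → write 1, move →, go to R
R | _#1[1]1   read 1 → write #, move →, go to P
P | _#1#[1]   read 1 → write _, move ←, go to R
R | _#1[#]_   read # → write #, move ←, go to S
S | _#[1]#_   read 1 → write 1, move ←, go to S
S | _[#]1#_   read # → write _, move →, go to P
P | __[1]#_   read 1 → write _, move ←, go to R
R | _[_]_#_   read _ → write 0, move →, go to Q
Q | _0[_]#_   read _ → write #, move ←, go to S
S | _[0]##_   read 0 → write 0, move ←, go to R
R | [_]0##_   read _ → write 0, move →, go to Q
Q | 0[0]##_   read 0 → write 0, move →, go to Q
Q | 00[#]#_   read # → write 1, move →, go to R
R | 001[#]_   read # → write #, move ←, go to S
S | 00[1]#_   read 1 → write 1, move ←, go to S
S | 0[0]1#_   read 0 → write 0, move ←, go to R
R | [0]01#_
No transition is defined for (R, 0); M halts in state R.

R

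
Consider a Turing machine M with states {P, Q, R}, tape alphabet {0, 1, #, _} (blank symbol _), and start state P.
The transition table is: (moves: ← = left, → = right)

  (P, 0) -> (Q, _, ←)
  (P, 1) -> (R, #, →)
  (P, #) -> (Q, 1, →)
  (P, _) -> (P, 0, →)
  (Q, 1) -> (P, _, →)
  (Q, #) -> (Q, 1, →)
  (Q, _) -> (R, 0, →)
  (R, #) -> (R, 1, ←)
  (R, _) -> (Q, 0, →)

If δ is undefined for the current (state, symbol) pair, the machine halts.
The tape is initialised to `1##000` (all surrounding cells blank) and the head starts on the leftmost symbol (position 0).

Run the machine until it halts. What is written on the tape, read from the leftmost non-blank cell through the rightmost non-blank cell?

00_#000

P | _[1]##000   read 1 → write #, move →, go to R
R | _#[#]#000   read # → write 1, move ←, go to R
R | _[#]1#000   read # → write 1, move ←, go to R
R | [_]11#000   read _ → write 0, move →, go to Q
Q | 0[1]1#000   read 1 → write _, move →, go to P
P | 0_[1]#000   read 1 → write #, move →, go to R
R | 0_#[#]000   read # → write 1, move ←, go to R
R | 0_[#]1000   read # → write 1, move ←, go to R
R | 0[_]11000   read _ → write 0, move →, go to Q
Q | 00[1]1000   read 1 → write _, move →, go to P
P | 00_[1]000   read 1 → write #, move →, go to R
R | 00_#[0]00
The non-blank tape span at halt is 00_#000.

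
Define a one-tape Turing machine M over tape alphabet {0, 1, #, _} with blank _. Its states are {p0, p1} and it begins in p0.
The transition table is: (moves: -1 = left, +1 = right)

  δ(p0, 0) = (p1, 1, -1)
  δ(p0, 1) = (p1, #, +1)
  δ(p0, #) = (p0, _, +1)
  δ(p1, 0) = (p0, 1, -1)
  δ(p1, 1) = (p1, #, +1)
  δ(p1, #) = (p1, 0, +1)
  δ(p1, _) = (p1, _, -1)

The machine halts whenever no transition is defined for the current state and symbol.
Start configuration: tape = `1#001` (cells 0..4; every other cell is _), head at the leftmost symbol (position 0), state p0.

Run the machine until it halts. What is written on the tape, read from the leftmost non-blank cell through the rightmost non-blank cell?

0#__1

state=p0 head=0 tape=[1]#001_   (p0,1)→(p1,#,+1)
state=p1 head=1 tape=#[#]001_   (p1,#)→(p1,0,+1)
state=p1 head=2 tape=#0[0]01_   (p1,0)→(p0,1,-1)
state=p0 head=1 tape=#[0]101_   (p0,0)→(p1,1,-1)
state=p1 head=0 tape=[#]1101_   (p1,#)→(p1,0,+1)
state=p1 head=1 tape=0[1]101_   (p1,1)→(p1,#,+1)
state=p1 head=2 tape=0#[1]01_   (p1,1)→(p1,#,+1)
state=p1 head=3 tape=0##[0]1_   (p1,0)→(p0,1,-1)
state=p0 head=2 tape=0#[#]11_   (p0,#)→(p0,_,+1)
state=p0 head=3 tape=0#_[1]1_   (p0,1)→(p1,#,+1)
state=p1 head=4 tape=0#_#[1]_   (p1,1)→(p1,#,+1)
state=p1 head=5 tape=0#_##[_]   (p1,_)→(p1,_,-1)
state=p1 head=4 tape=0#_#[#]_   (p1,#)→(p1,0,+1)
state=p1 head=5 tape=0#_#0[_]   (p1,_)→(p1,_,-1)
state=p1 head=4 tape=0#_#[0]_   (p1,0)→(p0,1,-1)
state=p0 head=3 tape=0#_[#]1_   (p0,#)→(p0,_,+1)
state=p0 head=4 tape=0#__[1]_   (p0,1)→(p1,#,+1)
state=p1 head=5 tape=0#__#[_]   (p1,_)→(p1,_,-1)
state=p1 head=4 tape=0#__[#]_   (p1,#)→(p1,0,+1)
state=p1 head=5 tape=0#__0[_]   (p1,_)→(p1,_,-1)
state=p1 head=4 tape=0#__[0]_   (p1,0)→(p0,1,-1)
state=p0 head=3 tape=0#_[_]1_
The non-blank tape span at halt is 0#__1.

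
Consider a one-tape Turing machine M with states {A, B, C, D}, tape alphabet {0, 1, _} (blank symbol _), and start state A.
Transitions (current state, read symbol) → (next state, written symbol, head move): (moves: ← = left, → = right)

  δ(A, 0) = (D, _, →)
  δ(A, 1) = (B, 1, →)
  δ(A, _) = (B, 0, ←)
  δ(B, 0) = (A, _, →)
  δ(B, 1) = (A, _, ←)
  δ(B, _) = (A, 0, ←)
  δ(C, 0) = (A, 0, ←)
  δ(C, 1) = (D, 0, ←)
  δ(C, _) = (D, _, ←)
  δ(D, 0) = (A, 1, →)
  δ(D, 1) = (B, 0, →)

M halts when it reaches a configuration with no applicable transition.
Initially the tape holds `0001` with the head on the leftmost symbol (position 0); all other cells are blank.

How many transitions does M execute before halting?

14

A | [0]001__   read 0 → write _, move →, go to D
D | _[0]01__   read 0 → write 1, move →, go to A
A | _1[0]1__   read 0 → write _, move →, go to D
D | _1_[1]__   read 1 → write 0, move →, go to B
B | _1_0[_]_   read _ → write 0, move ←, go to A
A | _1_[0]0_   read 0 → write _, move →, go to D
D | _1__[0]_   read 0 → write 1, move →, go to A
A | _1__1[_]   read _ → write 0, move ←, go to B
B | _1__[1]0   read 1 → write _, move ←, go to A
A | _1_[_]_0   read _ → write 0, move ←, go to B
B | _1[_]0_0   read _ → write 0, move ←, go to A
A | _[1]00_0   read 1 → write 1, move →, go to B
B | _1[0]0_0   read 0 → write _, move →, go to A
A | _1_[0]_0   read 0 → write _, move →, go to D
D | _1__[_]0
M halts after 14 transitions.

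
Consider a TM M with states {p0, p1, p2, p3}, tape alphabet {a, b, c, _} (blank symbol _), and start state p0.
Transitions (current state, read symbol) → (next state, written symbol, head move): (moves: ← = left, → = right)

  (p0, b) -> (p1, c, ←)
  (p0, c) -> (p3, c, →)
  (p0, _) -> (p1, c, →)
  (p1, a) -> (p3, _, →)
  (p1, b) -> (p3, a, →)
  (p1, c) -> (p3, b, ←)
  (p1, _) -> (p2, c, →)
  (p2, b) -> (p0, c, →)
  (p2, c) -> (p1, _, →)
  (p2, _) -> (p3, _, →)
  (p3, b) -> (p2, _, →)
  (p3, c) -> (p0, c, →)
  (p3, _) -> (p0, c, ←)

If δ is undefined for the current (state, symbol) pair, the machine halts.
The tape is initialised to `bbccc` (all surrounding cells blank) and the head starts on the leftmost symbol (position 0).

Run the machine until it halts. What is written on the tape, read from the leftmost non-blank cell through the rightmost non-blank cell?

state=p0 head=0 tape=_[b]bccc____   (p0,b)→(p1,c,←)
state=p1 head=-1 tape=[_]cbccc____   (p1,_)→(p2,c,→)
state=p2 head=0 tape=c[c]bccc____   (p2,c)→(p1,_,→)
state=p1 head=1 tape=c_[b]ccc____   (p1,b)→(p3,a,→)
state=p3 head=2 tape=c_a[c]cc____   (p3,c)→(p0,c,→)
state=p0 head=3 tape=c_ac[c]c____   (p0,c)→(p3,c,→)
state=p3 head=4 tape=c_acc[c]____   (p3,c)→(p0,c,→)
state=p0 head=5 tape=c_accc[_]___   (p0,_)→(p1,c,→)
state=p1 head=6 tape=c_acccc[_]__   (p1,_)→(p2,c,→)
state=p2 head=7 tape=c_accccc[_]_   (p2,_)→(p3,_,→)
state=p3 head=8 tape=c_accccc_[_]   (p3,_)→(p0,c,←)
state=p0 head=7 tape=c_accccc[_]c   (p0,_)→(p1,c,→)
state=p1 head=8 tape=c_acccccc[c]   (p1,c)→(p3,b,←)
state=p3 head=7 tape=c_accccc[c]b   (p3,c)→(p0,c,→)
state=p0 head=8 tape=c_acccccc[b]   (p0,b)→(p1,c,←)
state=p1 head=7 tape=c_accccc[c]c   (p1,c)→(p3,b,←)
state=p3 head=6 tape=c_acccc[c]bc   (p3,c)→(p0,c,→)
state=p0 head=7 tape=c_accccc[b]c   (p0,b)→(p1,c,←)
state=p1 head=6 tape=c_acccc[c]cc   (p1,c)→(p3,b,←)
state=p3 head=5 tape=c_accc[c]bcc   (p3,c)→(p0,c,→)
state=p0 head=6 tape=c_acccc[b]cc   (p0,b)→(p1,c,←)
state=p1 head=5 tape=c_accc[c]ccc   (p1,c)→(p3,b,←)
state=p3 head=4 tape=c_acc[c]bccc   (p3,c)→(p0,c,→)
state=p0 head=5 tape=c_accc[b]ccc   (p0,b)→(p1,c,←)
state=p1 head=4 tape=c_acc[c]cccc   (p1,c)→(p3,b,←)
state=p3 head=3 tape=c_ac[c]bcccc   (p3,c)→(p0,c,→)
state=p0 head=4 tape=c_acc[b]cccc   (p0,b)→(p1,c,←)
state=p1 head=3 tape=c_ac[c]ccccc   (p1,c)→(p3,b,←)
state=p3 head=2 tape=c_a[c]bccccc   (p3,c)→(p0,c,→)
state=p0 head=3 tape=c_ac[b]ccccc   (p0,b)→(p1,c,←)
state=p1 head=2 tape=c_a[c]cccccc   (p1,c)→(p3,b,←)
state=p3 head=1 tape=c_[a]bcccccc
The non-blank tape span at halt is c_abcccccc.

c_abcccccc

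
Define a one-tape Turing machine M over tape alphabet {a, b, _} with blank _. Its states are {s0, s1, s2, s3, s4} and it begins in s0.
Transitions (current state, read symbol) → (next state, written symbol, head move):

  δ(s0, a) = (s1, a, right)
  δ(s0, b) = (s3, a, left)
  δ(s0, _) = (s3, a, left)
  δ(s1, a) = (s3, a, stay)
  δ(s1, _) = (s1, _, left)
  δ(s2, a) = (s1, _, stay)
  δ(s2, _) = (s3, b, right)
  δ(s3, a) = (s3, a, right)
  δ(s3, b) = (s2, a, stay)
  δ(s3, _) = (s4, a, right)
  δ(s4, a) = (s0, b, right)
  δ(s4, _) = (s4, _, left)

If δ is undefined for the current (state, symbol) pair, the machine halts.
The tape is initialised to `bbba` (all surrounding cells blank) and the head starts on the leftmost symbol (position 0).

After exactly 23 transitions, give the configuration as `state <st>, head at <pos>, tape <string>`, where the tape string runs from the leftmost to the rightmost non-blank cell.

state s3, head at 4, tape aaaba

state=s0 head=0 tape=_[b]bba_   (s0,b)→(s3,a,left)
state=s3 head=-1 tape=[_]abba_   (s3,_)→(s4,a,right)
state=s4 head=0 tape=a[a]bba_   (s4,a)→(s0,b,right)
state=s0 head=1 tape=ab[b]ba_   (s0,b)→(s3,a,left)
state=s3 head=0 tape=a[b]aba_   (s3,b)→(s2,a,stay)
state=s2 head=0 tape=a[a]aba_   (s2,a)→(s1,_,stay)
state=s1 head=0 tape=a[_]aba_   (s1,_)→(s1,_,left)
state=s1 head=-1 tape=[a]_aba_   (s1,a)→(s3,a,stay)
state=s3 head=-1 tape=[a]_aba_   (s3,a)→(s3,a,right)
state=s3 head=0 tape=a[_]aba_   (s3,_)→(s4,a,right)
state=s4 head=1 tape=aa[a]ba_   (s4,a)→(s0,b,right)
state=s0 head=2 tape=aab[b]a_   (s0,b)→(s3,a,left)
state=s3 head=1 tape=aa[b]aa_   (s3,b)→(s2,a,stay)
state=s2 head=1 tape=aa[a]aa_   (s2,a)→(s1,_,stay)
state=s1 head=1 tape=aa[_]aa_   (s1,_)→(s1,_,left)
state=s1 head=0 tape=a[a]_aa_   (s1,a)→(s3,a,stay)
state=s3 head=0 tape=a[a]_aa_   (s3,a)→(s3,a,right)
state=s3 head=1 tape=aa[_]aa_   (s3,_)→(s4,a,right)
state=s4 head=2 tape=aaa[a]a_   (s4,a)→(s0,b,right)
state=s0 head=3 tape=aaab[a]_   (s0,a)→(s1,a,right)
state=s1 head=4 tape=aaaba[_]   (s1,_)→(s1,_,left)
state=s1 head=3 tape=aaab[a]_   (s1,a)→(s3,a,stay)
state=s3 head=3 tape=aaab[a]_   (s3,a)→(s3,a,right)
state=s3 head=4 tape=aaaba[_]
After 23 steps: state s3, head at 4, tape aaaba.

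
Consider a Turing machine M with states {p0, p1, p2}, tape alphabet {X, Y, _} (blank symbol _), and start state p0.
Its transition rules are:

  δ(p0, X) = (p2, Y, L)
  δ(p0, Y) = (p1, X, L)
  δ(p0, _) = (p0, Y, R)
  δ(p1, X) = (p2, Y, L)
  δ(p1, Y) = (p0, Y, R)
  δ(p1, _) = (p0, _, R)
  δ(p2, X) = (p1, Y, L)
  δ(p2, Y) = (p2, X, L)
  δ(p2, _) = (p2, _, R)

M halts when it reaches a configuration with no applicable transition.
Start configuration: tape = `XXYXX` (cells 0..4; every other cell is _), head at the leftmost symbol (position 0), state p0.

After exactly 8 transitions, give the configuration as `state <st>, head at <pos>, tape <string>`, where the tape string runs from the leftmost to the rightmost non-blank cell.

state p0, head at 0, tape XXYXX

state=p0 head=0 tape=_[X]XYXX   (p0,X)→(p2,Y,L)
state=p2 head=-1 tape=[_]YXYXX   (p2,_)→(p2,_,R)
state=p2 head=0 tape=_[Y]XYXX   (p2,Y)→(p2,X,L)
state=p2 head=-1 tape=[_]XXYXX   (p2,_)→(p2,_,R)
state=p2 head=0 tape=_[X]XYXX   (p2,X)→(p1,Y,L)
state=p1 head=-1 tape=[_]YXYXX   (p1,_)→(p0,_,R)
state=p0 head=0 tape=_[Y]XYXX   (p0,Y)→(p1,X,L)
state=p1 head=-1 tape=[_]XXYXX   (p1,_)→(p0,_,R)
state=p0 head=0 tape=_[X]XYXX
After 8 steps: state p0, head at 0, tape XXYXX.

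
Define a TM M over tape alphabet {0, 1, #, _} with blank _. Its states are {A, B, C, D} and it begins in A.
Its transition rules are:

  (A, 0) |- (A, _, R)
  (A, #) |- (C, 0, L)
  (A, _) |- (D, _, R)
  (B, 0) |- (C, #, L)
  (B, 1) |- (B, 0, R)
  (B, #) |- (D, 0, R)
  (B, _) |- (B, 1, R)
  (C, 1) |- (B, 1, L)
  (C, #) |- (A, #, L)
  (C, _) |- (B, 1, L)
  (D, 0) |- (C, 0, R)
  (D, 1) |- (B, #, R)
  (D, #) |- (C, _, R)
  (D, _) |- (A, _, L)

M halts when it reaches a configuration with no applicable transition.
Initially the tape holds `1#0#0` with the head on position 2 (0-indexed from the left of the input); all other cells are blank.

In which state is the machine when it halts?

state=A head=2 tape=1#[0]#0   (A,0)→(A,_,R)
state=A head=3 tape=1#_[#]0   (A,#)→(C,0,L)
state=C head=2 tape=1#[_]00   (C,_)→(B,1,L)
state=B head=1 tape=1[#]100   (B,#)→(D,0,R)
state=D head=2 tape=10[1]00   (D,1)→(B,#,R)
state=B head=3 tape=10#[0]0   (B,0)→(C,#,L)
state=C head=2 tape=10[#]#0   (C,#)→(A,#,L)
state=A head=1 tape=1[0]##0   (A,0)→(A,_,R)
state=A head=2 tape=1_[#]#0   (A,#)→(C,0,L)
state=C head=1 tape=1[_]0#0   (C,_)→(B,1,L)
state=B head=0 tape=[1]10#0   (B,1)→(B,0,R)
state=B head=1 tape=0[1]0#0   (B,1)→(B,0,R)
state=B head=2 tape=00[0]#0   (B,0)→(C,#,L)
state=C head=1 tape=0[0]##0
No transition is defined for (C, 0); M halts in state C.

C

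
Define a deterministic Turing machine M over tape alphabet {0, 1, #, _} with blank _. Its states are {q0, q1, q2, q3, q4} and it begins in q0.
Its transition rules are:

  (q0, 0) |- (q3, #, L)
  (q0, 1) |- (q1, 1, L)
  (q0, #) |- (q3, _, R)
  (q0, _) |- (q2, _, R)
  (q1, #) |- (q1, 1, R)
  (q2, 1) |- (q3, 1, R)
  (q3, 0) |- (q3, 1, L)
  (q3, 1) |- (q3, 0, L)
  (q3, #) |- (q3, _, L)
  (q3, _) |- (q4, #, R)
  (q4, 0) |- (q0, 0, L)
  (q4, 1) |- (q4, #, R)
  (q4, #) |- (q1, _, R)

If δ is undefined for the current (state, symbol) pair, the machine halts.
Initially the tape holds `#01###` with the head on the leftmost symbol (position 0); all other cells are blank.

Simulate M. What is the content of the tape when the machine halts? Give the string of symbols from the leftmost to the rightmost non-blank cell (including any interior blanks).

state=q0 head=0 tape=[#]01###_   (q0,#)→(q3,_,R)
state=q3 head=1 tape=_[0]1###_   (q3,0)→(q3,1,L)
state=q3 head=0 tape=[_]11###_   (q3,_)→(q4,#,R)
state=q4 head=1 tape=#[1]1###_   (q4,1)→(q4,#,R)
state=q4 head=2 tape=##[1]###_   (q4,1)→(q4,#,R)
state=q4 head=3 tape=###[#]##_   (q4,#)→(q1,_,R)
state=q1 head=4 tape=###_[#]#_   (q1,#)→(q1,1,R)
state=q1 head=5 tape=###_1[#]_   (q1,#)→(q1,1,R)
state=q1 head=6 tape=###_11[_]
The non-blank tape span at halt is ###_11.

###_11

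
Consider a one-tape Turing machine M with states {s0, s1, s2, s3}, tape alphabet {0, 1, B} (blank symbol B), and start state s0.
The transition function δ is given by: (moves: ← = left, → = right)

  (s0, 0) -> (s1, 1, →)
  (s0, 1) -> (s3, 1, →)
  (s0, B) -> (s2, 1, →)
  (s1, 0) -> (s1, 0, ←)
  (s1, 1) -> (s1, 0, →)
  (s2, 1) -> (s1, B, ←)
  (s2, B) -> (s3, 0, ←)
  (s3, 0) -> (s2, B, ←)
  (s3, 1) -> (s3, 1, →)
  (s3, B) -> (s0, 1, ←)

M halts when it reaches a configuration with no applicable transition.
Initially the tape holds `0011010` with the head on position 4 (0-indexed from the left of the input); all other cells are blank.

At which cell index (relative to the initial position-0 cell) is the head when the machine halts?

-1

s0 | B0011[0]10   read 0 → write 1, move →, go to s1
s1 | B00111[1]0   read 1 → write 0, move →, go to s1
s1 | B001110[0]   read 0 → write 0, move ←, go to s1
s1 | B00111[0]0   read 0 → write 0, move ←, go to s1
s1 | B0011[1]00   read 1 → write 0, move →, go to s1
s1 | B00110[0]0   read 0 → write 0, move ←, go to s1
s1 | B0011[0]00   read 0 → write 0, move ←, go to s1
s1 | B001[1]000   read 1 → write 0, move →, go to s1
s1 | B0010[0]00   read 0 → write 0, move ←, go to s1
s1 | B001[0]000   read 0 → write 0, move ←, go to s1
s1 | B00[1]0000   read 1 → write 0, move →, go to s1
s1 | B000[0]000   read 0 → write 0, move ←, go to s1
s1 | B00[0]0000   read 0 → write 0, move ←, go to s1
s1 | B0[0]00000   read 0 → write 0, move ←, go to s1
s1 | B[0]000000   read 0 → write 0, move ←, go to s1
s1 | [B]0000000
At halt the head is at cell -1.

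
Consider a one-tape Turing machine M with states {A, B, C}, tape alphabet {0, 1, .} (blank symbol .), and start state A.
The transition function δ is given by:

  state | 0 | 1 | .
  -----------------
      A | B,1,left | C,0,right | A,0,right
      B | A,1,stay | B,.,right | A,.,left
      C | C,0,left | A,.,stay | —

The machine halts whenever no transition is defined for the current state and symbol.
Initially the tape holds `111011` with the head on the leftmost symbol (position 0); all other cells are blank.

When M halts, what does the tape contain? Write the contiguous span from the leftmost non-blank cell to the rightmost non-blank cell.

000011

state=A head=0 tape=.[1]11011   (A,1)→(C,0,right)
state=C head=1 tape=.0[1]1011   (C,1)→(A,.,stay)
state=A head=1 tape=.0[.]1011   (A,.)→(A,0,right)
state=A head=2 tape=.00[1]011   (A,1)→(C,0,right)
state=C head=3 tape=.000[0]11   (C,0)→(C,0,left)
state=C head=2 tape=.00[0]011   (C,0)→(C,0,left)
state=C head=1 tape=.0[0]0011   (C,0)→(C,0,left)
state=C head=0 tape=.[0]00011   (C,0)→(C,0,left)
state=C head=-1 tape=[.]000011
The non-blank tape span at halt is 000011.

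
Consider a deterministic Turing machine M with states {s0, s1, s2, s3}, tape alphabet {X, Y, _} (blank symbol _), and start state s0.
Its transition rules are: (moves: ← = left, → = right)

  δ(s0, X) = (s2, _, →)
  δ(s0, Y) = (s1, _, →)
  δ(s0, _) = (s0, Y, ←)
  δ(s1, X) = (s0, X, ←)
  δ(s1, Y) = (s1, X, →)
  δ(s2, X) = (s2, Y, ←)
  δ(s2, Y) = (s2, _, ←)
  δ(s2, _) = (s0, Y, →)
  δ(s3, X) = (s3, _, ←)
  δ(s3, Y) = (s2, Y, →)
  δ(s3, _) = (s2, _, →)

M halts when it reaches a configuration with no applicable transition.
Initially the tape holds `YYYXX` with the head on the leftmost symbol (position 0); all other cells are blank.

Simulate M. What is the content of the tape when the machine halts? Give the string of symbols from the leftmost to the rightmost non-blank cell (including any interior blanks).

X_Y

s0 | [Y]YYXX_   read Y → write _, move →, go to s1
s1 | _[Y]YXX_   read Y → write X, move →, go to s1
s1 | _X[Y]XX_   read Y → write X, move →, go to s1
s1 | _XX[X]X_   read X → write X, move ←, go to s0
s0 | _X[X]XX_   read X → write _, move →, go to s2
s2 | _X_[X]X_   read X → write Y, move ←, go to s2
s2 | _X[_]YX_   read _ → write Y, move →, go to s0
s0 | _XY[Y]X_   read Y → write _, move →, go to s1
s1 | _XY_[X]_   read X → write X, move ←, go to s0
s0 | _XY[_]X_   read _ → write Y, move ←, go to s0
s0 | _X[Y]YX_   read Y → write _, move →, go to s1
s1 | _X_[Y]X_   read Y → write X, move →, go to s1
s1 | _X_X[X]_   read X → write X, move ←, go to s0
s0 | _X_[X]X_   read X → write _, move →, go to s2
s2 | _X__[X]_   read X → write Y, move ←, go to s2
s2 | _X_[_]Y_   read _ → write Y, move →, go to s0
s0 | _X_Y[Y]_   read Y → write _, move →, go to s1
s1 | _X_Y_[_]
The non-blank tape span at halt is X_Y.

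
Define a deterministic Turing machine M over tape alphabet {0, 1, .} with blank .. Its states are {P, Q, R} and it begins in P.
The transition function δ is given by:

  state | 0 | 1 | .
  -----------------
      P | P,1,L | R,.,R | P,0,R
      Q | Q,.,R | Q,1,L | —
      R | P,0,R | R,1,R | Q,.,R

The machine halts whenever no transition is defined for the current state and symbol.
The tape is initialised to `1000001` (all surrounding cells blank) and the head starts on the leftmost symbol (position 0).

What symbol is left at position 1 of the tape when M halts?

state=P head=0 tape=[1]000001..   (P,1)→(R,.,R)
state=R head=1 tape=.[0]00001..   (R,0)→(P,0,R)
state=P head=2 tape=.0[0]0001..   (P,0)→(P,1,L)
state=P head=1 tape=.[0]10001..   (P,0)→(P,1,L)
state=P head=0 tape=[.]110001..   (P,.)→(P,0,R)
state=P head=1 tape=0[1]10001..   (P,1)→(R,.,R)
state=R head=2 tape=0.[1]0001..   (R,1)→(R,1,R)
state=R head=3 tape=0.1[0]001..   (R,0)→(P,0,R)
state=P head=4 tape=0.10[0]01..   (P,0)→(P,1,L)
state=P head=3 tape=0.1[0]101..   (P,0)→(P,1,L)
state=P head=2 tape=0.[1]1101..   (P,1)→(R,.,R)
state=R head=3 tape=0..[1]101..   (R,1)→(R,1,R)
state=R head=4 tape=0..1[1]01..   (R,1)→(R,1,R)
state=R head=5 tape=0..11[0]1..   (R,0)→(P,0,R)
state=P head=6 tape=0..110[1]..   (P,1)→(R,.,R)
state=R head=7 tape=0..110.[.].   (R,.)→(Q,.,R)
state=Q head=8 tape=0..110..[.]
Cell 1 holds . when M halts.

.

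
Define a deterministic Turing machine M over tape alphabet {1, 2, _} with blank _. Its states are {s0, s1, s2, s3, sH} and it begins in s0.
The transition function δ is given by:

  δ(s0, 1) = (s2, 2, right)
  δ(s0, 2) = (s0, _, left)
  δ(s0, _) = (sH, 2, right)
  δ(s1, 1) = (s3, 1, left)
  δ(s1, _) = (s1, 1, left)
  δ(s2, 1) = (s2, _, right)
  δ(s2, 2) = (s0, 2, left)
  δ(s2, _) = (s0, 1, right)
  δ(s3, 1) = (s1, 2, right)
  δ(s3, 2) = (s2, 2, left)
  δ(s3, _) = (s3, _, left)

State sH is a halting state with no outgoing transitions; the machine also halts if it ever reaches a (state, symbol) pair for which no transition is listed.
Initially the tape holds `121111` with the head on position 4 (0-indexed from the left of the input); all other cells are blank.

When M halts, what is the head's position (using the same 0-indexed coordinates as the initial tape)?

s0 | 1211[1]1___   read 1 → write 2, move right, go to s2
s2 | 12112[1]___   read 1 → write _, move right, go to s2
s2 | 12112_[_]__   read _ → write 1, move right, go to s0
s0 | 12112_1[_]_   read _ → write 2, move right, go to sH
sH | 12112_12[_]
At halt the head is at cell 8.

8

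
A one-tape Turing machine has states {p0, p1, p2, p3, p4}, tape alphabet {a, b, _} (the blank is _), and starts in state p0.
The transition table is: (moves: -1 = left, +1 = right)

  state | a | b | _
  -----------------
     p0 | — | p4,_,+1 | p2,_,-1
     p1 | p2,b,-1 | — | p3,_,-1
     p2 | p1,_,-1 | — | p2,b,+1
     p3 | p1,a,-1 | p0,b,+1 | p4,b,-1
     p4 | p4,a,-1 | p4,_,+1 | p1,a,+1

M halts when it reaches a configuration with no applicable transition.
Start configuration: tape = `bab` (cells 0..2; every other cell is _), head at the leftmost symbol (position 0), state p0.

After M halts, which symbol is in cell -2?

b

p0 | ___[b]ab   read b → write _, move +1, go to p4
p4 | ____[a]b   read a → write a, move -1, go to p4
p4 | ___[_]ab   read _ → write a, move +1, go to p1
p1 | ___a[a]b   read a → write b, move -1, go to p2
p2 | ___[a]bb   read a → write _, move -1, go to p1
p1 | __[_]_bb   read _ → write _, move -1, go to p3
p3 | _[_]__bb   read _ → write b, move -1, go to p4
p4 | [_]b__bb   read _ → write a, move +1, go to p1
p1 | a[b]__bb
Cell -2 holds b when M halts.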